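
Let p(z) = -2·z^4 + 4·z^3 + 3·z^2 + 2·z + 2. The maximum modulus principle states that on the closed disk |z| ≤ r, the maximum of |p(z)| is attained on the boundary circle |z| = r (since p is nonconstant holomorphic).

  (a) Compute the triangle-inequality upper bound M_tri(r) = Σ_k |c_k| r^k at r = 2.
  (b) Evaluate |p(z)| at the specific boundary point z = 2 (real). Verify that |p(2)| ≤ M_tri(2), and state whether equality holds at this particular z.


Coefficients: c_0 = 2, c_1 = 2, c_2 = 3, c_3 = 4, c_4 = -2. Radius r = 2.
Part (a). Triangle bound: M_tri(r) = Σ_k |c_k| r^k
  = |2|·2^0 + |2|·2^1 + |3|·2^2 + |4|·2^3 + |-2|·2^4
  = 2 + 4 + 12 + 32 + 32 = 82.
This bounds M(r) := max_{|z|=r} |p(z)| from above; equality holds iff all terms c_k z^k can be made to align in phase at a single z on |z|=r.
Part (b). At z = 2 (real, on the circle |z| = r):
  p(2) = (2)·2^0 + (2)·2^1 + (3)·2^2 + (4)·2^3 + (-2)·2^4 = 18.
  |p(2)| = 18.
Check: |p(2)| = 18 ≤ 82 = M_tri(2). ✓ Equality does not hold at z = 2 (the coefficients have mixed signs, so the terms do not all align in phase there).

M_tri(2) = 82; |p(2)| = 18; equality at z=2: no.


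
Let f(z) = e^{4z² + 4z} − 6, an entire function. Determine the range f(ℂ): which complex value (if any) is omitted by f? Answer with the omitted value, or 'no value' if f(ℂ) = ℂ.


Little Picard bounds the complement of f(ℂ) to at most one point.
The exponent g(z) = 4z² + 4z is a nonconstant polynomial, hence surjective onto ℂ. So e^{g(z)} takes every value in {e^w : w ∈ ℂ} = ℂ ∖ {0}. Adding -6 shifts the range to ℂ ∖ {-6}. f omits exactly -6.

Omitted value: -6.


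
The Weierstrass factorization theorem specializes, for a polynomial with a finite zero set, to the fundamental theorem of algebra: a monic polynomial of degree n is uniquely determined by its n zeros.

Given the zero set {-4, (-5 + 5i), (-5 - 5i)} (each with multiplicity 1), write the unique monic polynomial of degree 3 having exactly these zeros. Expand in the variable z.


The polynomial is p(z) = ∏_{α ∈ S} (z − α), where S = {-4, (-5 + 5i), (-5 - 5i)}.
Expanding the product yields: p(z) = z^3 + 14·z^2 + 90·z + 200.
Note conjugate pairs combine to real quadratics: (z − (-5+5i))(z − (-5−5i)) = z² + 10z + 50.
The resulting polynomial has degree 3 and real coefficients as required.

p(z) = z^3 + 14·z^2 + 90·z + 200.


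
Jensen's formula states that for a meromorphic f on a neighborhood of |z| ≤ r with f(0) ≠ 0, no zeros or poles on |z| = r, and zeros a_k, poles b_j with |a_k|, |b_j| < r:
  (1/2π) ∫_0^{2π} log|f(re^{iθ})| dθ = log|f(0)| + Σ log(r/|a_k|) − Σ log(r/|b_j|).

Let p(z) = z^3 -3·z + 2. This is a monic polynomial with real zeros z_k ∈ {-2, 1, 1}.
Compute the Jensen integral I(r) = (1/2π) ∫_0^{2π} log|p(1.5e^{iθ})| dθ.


Zeros: -2, 1, 1; r = 1.5.
Inside |z| < r: 1, 1. Outside (|z| ≥ r): -2.
p(0) = 2, so log|p(0)| = log(2) = 0.6931.
Apply Jensen: I(r) = log|p(0)| + Σ_k log(r/|z_k|), summed over zeros inside |z| < r.
  log(r/|z_k|) for z_k = 1: log(1.5/1) = 0.4055
  log(r/|z_k|) for z_k = 1: log(1.5/1) = 0.4055
  Outside zeros (-2) contribute nothing to the Jensen sum.
Sum over inside zeros: 0.8109.
I(r) = log|p(0)| + (inside sum) = 0.6931 + 0.8109 = 1.5041.
Note: since some zeros are outside |z| ≤ r, the simplified n·log(r) form does NOT apply — only the inside zeros contribute.

I(r) ≈ 1.5041.


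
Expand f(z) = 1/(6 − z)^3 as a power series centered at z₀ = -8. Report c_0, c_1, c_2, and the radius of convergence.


Let w = z − z₀, so z = z₀ + w.
Then 6 − z = 6 − (z₀ + w) = (6 − z₀) − w = 14 − w.
f(z) = 1/(14 − w)^3 = (1/(14)^3) · (1 − w/(14))^{−3}.
By the binomial series (1−u)^{−3} = Σ_{n≥0} C(n+2, 2) u^n for |u|<1, with u = w/(14):
  c_n = C(n+2, 2) / (14)^(n+3).
  c_0 = 1/(14)^3 = 1/2744.
  c_1 = 3/(14)^4 = 3/38416.
  c_2 = 6/(14)^5 = 3/268912.
The series is valid for |w/d| < 1, i.e. |z − z₀| < |d|.
Radius of convergence: R = |6 − z₀| = |14| = 14 (distance from z₀ to the singularity z = 6).

c_0 = 1/2744, c_1 = 3/38416, c_2 = 3/268912; R = 14.


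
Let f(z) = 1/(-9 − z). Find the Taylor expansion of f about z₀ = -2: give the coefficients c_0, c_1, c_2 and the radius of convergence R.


Let w = z − z₀, so z = z₀ + w.
Then -9 − z = -9 − (z₀ + w) = (-9 − z₀) − w = -7 − w.
f(z) = 1/(-7 − w) = (1/(-7)) · 1/(1 − w/(-7)) = Σ_{n≥0} w^n / (-7)^(n+1).
So c_n = 1/(-7)^(n+1):
  c_0 = 1/(-7)^1 = -1/7.
  c_1 = 1/(-7)^2 = 1/49.
  c_2 = 1/(-7)^3 = -1/343.
The series is valid for |w/d| < 1, i.e. |z − z₀| < |d|.
Radius of convergence: R = |-9 − z₀| = |-7| = 7 (distance from z₀ to the singularity z = -9).

c_0 = -1/7, c_1 = 1/49, c_2 = -1/343; R = 7.


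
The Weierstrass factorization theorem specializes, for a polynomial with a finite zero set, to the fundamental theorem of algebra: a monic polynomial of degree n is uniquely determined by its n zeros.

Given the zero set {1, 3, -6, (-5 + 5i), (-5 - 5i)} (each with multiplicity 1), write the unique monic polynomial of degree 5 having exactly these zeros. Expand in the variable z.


The polynomial is p(z) = ∏_{α ∈ S} (z − α), where S = {1, 3, -6, (-5 + 5i), (-5 - 5i)}.
Expanding the product yields: p(z) = z^5 + 12·z^4 + 49·z^3 -92·z^2 -870·z + 900.
Note conjugate pairs combine to real quadratics: (z − (-5+5i))(z − (-5−5i)) = z² + 10z + 50.
The resulting polynomial has degree 5 and real coefficients as required.

p(z) = z^5 + 12·z^4 + 49·z^3 -92·z^2 -870·z + 900.


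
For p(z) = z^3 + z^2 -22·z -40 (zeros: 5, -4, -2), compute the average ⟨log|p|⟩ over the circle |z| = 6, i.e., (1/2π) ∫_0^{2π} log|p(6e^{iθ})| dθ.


Zeros: -4, -2, 5; r = 6.
Inside |z| < r: -4, -2, 5. Outside (|z| ≥ r): ∅.
p(0) = -40, so log|p(0)| = log(40) = 3.6889.
Apply Jensen: I(r) = log|p(0)| + Σ_k log(r/|z_k|), summed over zeros inside |z| < r.
  log(r/|z_k|) for z_k = 5: log(6/5) = 0.1823
  log(r/|z_k|) for z_k = -4: log(6/4) = 0.4055
  log(r/|z_k|) for z_k = -2: log(6/2) = 1.0986
Sum over inside zeros: 1.6864.
I(r) = log|p(0)| + (inside sum) = 3.6889 + 1.6864 = 5.3753.
Closed form (all zeros inside, monic): I(r) = n·log(r) = 3·log(6) = 5.3753. ✓

I(r) ≈ 5.3753.


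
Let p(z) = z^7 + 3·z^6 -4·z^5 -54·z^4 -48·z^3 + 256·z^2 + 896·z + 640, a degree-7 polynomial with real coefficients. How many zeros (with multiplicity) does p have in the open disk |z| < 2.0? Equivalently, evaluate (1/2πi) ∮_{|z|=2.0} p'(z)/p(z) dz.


The zeros of p are: (3 + 1i), (3 - 1i), (-2 + 2i), (-2 - 2i), (-2 + 2i), (-2 - 2i), -1.
Their magnitudes are: 3.162, 3.162, 2.828, 2.828, 2.828, 2.828, 1.
Zeros with |z| < R = 2.0: -1.
Count = 1.
By the argument principle, (1/2πi) ∮_{|z|=R} p'(z)/p(z) dz equals exactly this count.

Number of zeros inside |z| < 2.0: 1.


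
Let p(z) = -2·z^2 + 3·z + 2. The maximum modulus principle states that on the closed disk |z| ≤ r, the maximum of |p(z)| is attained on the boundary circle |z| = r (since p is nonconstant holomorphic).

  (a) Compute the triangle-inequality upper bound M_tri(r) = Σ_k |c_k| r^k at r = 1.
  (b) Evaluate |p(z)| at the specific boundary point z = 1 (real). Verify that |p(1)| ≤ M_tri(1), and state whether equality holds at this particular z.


Coefficients: c_0 = 2, c_1 = 3, c_2 = -2. Radius r = 1.
Part (a). Triangle bound: M_tri(r) = Σ_k |c_k| r^k
  = |2|·1^0 + |3|·1^1 + |-2|·1^2
  = 2 + 3 + 2 = 7.
This bounds M(r) := max_{|z|=r} |p(z)| from above; equality holds iff all terms c_k z^k can be made to align in phase at a single z on |z|=r.
Part (b). At z = 1 (real, on the circle |z| = r):
  p(1) = (2)·1^0 + (3)·1^1 + (-2)·1^2 = 3.
  |p(1)| = 3.
Check: |p(1)| = 3 ≤ 7 = M_tri(1). ✓ Equality does not hold at z = 1 (the coefficients have mixed signs, so the terms do not all align in phase there).

M_tri(1) = 7; |p(1)| = 3; equality at z=1: no.


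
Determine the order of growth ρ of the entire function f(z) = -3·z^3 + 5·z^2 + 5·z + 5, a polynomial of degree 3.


|f(z)| ≤ Σ|c_k|·r^k = O(r^3) as r → ∞. Polynomial growth is O(e^{r^ε}) for every ε > 0 (since r^3/e^{r^ε} → 0), so ρ ≤ ε for all ε > 0, i.e. ρ = 0. Every nonconstant polynomial has order 0.
Therefore ρ = 0.

Order ρ = 0.


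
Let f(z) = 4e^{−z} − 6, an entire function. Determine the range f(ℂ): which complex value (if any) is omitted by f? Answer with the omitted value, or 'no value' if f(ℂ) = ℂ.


Little Picard bounds the complement of f(ℂ) to at most one point.
e^{−z} is never zero on ℂ, so 4·e^{−z} takes every value in ℂ ∖ {0}. Adding -6 shifts the range to ℂ ∖ {-6}. Thus f omits exactly the value -6.

Omitted value: -6.


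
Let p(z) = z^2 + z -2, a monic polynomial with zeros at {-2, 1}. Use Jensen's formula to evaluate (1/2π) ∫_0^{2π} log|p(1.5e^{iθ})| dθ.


Zeros: -2, 1; r = 1.5.
Inside |z| < r: 1. Outside (|z| ≥ r): -2.
p(0) = -2, so log|p(0)| = log(2) = 0.6931.
Apply Jensen: I(r) = log|p(0)| + Σ_k log(r/|z_k|), summed over zeros inside |z| < r.
  log(r/|z_k|) for z_k = 1: log(1.5/1) = 0.4055
  Outside zeros (-2) contribute nothing to the Jensen sum.
Sum over inside zeros: 0.4055.
I(r) = log|p(0)| + (inside sum) = 0.6931 + 0.4055 = 1.0986.
Note: since some zeros are outside |z| ≤ r, the simplified n·log(r) form does NOT apply — only the inside zeros contribute.

I(r) ≈ 1.0986.


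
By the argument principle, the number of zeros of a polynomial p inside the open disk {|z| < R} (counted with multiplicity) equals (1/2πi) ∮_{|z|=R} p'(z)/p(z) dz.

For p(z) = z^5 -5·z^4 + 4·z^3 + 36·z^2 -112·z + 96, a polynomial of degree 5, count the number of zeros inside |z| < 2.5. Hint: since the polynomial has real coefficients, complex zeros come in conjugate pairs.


The zeros of p are: 2, (2 + 2i), (2 - 2i), 2, -3.
Their magnitudes are: 2, 2.828, 2.828, 2, 3.
Zeros with |z| < R = 2.5: 2, 2.
Count = 2.
By the argument principle, (1/2πi) ∮_{|z|=R} p'(z)/p(z) dz equals exactly this count.

Number of zeros inside |z| < 2.5: 2.


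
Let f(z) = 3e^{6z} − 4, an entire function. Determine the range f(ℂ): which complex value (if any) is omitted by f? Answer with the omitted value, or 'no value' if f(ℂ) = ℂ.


Little Picard bounds the complement of f(ℂ) to at most one point.
e^{6z} is never zero on ℂ, so 3·e^{6z} takes every value in ℂ ∖ {0}. Adding -4 shifts the range to ℂ ∖ {-4}. Thus f omits exactly the value -4.

Omitted value: -4.


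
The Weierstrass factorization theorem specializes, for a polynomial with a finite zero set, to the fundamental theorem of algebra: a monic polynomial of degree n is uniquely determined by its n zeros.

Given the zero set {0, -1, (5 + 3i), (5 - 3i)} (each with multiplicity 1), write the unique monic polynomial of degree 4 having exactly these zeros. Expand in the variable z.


The polynomial is p(z) = ∏_{α ∈ S} (z − α), where S = {0, -1, (5 + 3i), (5 - 3i)}.
Expanding the product yields: p(z) = z^4 -9·z^3 + 24·z^2 + 34·z.
Note conjugate pairs combine to real quadratics: (z − (5+3i))(z − (5−3i)) = z² − 10z + 34.
The resulting polynomial has degree 4 and real coefficients as required.

p(z) = z^4 -9·z^3 + 24·z^2 + 34·z.


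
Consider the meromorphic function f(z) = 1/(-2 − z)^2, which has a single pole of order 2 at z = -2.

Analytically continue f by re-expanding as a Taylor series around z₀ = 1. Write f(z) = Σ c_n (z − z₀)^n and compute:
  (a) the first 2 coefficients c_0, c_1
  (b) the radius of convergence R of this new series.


Let w = z − z₀, so z = z₀ + w.
Then -2 − z = -2 − (z₀ + w) = (-2 − z₀) − w = -3 − w.
f(z) = 1/(-3 − w)^2 = (1/(-3)^2) · (1 − w/(-3))^{−2}.
By the binomial series (1−u)^{−2} = Σ_{n≥0} C(n+1, 1) u^n for |u|<1, with u = w/(-3):
  c_n = C(n+1, 1) / (-3)^(n+2).
  c_0 = 1/(-3)^2 = 1/9.
  c_1 = 2/(-3)^3 = -2/27.
The series is valid for |w/d| < 1, i.e. |z − z₀| < |d|.
Radius of convergence: R = |-2 − z₀| = |-3| = 3 (distance from z₀ to the singularity z = -2).

c_0 = 1/9, c_1 = -2/27; R = 3.


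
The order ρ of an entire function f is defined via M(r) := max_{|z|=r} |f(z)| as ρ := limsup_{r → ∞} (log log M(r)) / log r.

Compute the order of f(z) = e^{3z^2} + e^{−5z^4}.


Each summand is entire of order 2 and 4 respectively (as in the single-exponential case). The order of a sum is at most the max of the orders, so ρ ≤ 4. For the lower bound: on |z|=r choose arg z so that -5z^4 is real positive; then |e^{-5z^4}| = e^{5r^4} while |e^{3z^2}| ≤ e^{3r^2} = o(e^{5r^4}). So |f| ≥ e^{5r^4}(1 − o(1)) and ρ ≥ 4. Hence ρ = max(2, 4) = 4.
Therefore ρ = 4.

Order ρ = 4.


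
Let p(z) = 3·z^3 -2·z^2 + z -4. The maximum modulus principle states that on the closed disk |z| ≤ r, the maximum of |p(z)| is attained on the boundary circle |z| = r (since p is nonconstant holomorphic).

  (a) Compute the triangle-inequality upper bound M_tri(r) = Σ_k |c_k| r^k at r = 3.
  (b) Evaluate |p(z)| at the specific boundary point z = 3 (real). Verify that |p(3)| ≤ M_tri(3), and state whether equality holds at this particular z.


Coefficients: c_0 = -4, c_1 = 1, c_2 = -2, c_3 = 3. Radius r = 3.
Part (a). Triangle bound: M_tri(r) = Σ_k |c_k| r^k
  = |-4|·3^0 + |1|·3^1 + |-2|·3^2 + |3|·3^3
  = 4 + 3 + 18 + 81 = 106.
This bounds M(r) := max_{|z|=r} |p(z)| from above; equality holds iff all terms c_k z^k can be made to align in phase at a single z on |z|=r.
Part (b). At z = 3 (real, on the circle |z| = r):
  p(3) = (-4)·3^0 + (1)·3^1 + (-2)·3^2 + (3)·3^3 = 62.
  |p(3)| = 62.
Check: |p(3)| = 62 ≤ 106 = M_tri(3). ✓ Equality does not hold at z = 3 (the coefficients have mixed signs, so the terms do not all align in phase there).

M_tri(3) = 106; |p(3)| = 62; equality at z=3: no.


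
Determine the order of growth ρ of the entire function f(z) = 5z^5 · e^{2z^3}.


M(r) = max_{|z|=r} |5|·|z|^5·|e^{2z^3}| = 5·r^5 · e^{2r^3} (the factors attain their maxima compatibly on |z|=r). Then log M(r) = log 5 + 5·log r + 2r^3, dominated by the last term, so log log M(r) ~ 3·log r. The polynomial factor 5z^5 contributes only a log r term and does not affect the order. ρ = 3.
Therefore ρ = 3.

Order ρ = 3.


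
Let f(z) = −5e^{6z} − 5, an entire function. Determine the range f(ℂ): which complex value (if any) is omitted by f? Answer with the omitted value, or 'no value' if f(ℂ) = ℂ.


Little Picard bounds the complement of f(ℂ) to at most one point.
e^{6z} is never zero on ℂ, so -5·e^{6z} takes every value in ℂ ∖ {0}. Adding -5 shifts the range to ℂ ∖ {-5}. Thus f omits exactly the value -5.

Omitted value: -5.


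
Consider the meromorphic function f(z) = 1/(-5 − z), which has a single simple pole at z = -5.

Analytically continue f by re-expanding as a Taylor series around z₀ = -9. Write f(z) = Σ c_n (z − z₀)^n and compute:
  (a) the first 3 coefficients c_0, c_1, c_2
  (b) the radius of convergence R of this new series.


Let w = z − z₀, so z = z₀ + w.
Then -5 − z = -5 − (z₀ + w) = (-5 − z₀) − w = 4 − w.
f(z) = 1/(4 − w) = (1/(4)) · 1/(1 − w/(4)) = Σ_{n≥0} w^n / (4)^(n+1).
So c_n = 1/(4)^(n+1):
  c_0 = 1/(4)^1 = 1/4.
  c_1 = 1/(4)^2 = 1/16.
  c_2 = 1/(4)^3 = 1/64.
The series is valid for |w/d| < 1, i.e. |z − z₀| < |d|.
Radius of convergence: R = |-5 − z₀| = |4| = 4 (distance from z₀ to the singularity z = -5).

c_0 = 1/4, c_1 = 1/16, c_2 = 1/64; R = 4.


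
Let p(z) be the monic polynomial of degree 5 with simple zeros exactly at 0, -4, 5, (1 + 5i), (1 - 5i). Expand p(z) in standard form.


The polynomial is p(z) = ∏_{α ∈ S} (z − α), where S = {0, -4, 5, (1 + 5i), (1 - 5i)}.
Expanding the product yields: p(z) = z^5 -3·z^4 + 8·z^3 + 14·z^2 -520·z.
Note conjugate pairs combine to real quadratics: (z − (1+5i))(z − (1−5i)) = z² − 2z + 26.
The resulting polynomial has degree 5 and real coefficients as required.

p(z) = z^5 -3·z^4 + 8·z^3 + 14·z^2 -520·z.


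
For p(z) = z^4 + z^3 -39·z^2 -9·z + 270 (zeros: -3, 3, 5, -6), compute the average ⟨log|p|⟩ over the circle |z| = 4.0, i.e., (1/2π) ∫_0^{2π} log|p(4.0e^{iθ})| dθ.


Zeros: -6, -3, 3, 5; r = 4.0.
Inside |z| < r: -3, 3. Outside (|z| ≥ r): -6, 5.
p(0) = 270, so log|p(0)| = log(270) = 5.5984.
Apply Jensen: I(r) = log|p(0)| + Σ_k log(r/|z_k|), summed over zeros inside |z| < r.
  log(r/|z_k|) for z_k = -3: log(4.0/3) = 0.2877
  log(r/|z_k|) for z_k = 3: log(4.0/3) = 0.2877
  Outside zeros (-6, 5) contribute nothing to the Jensen sum.
Sum over inside zeros: 0.5754.
I(r) = log|p(0)| + (inside sum) = 5.5984 + 0.5754 = 6.1738.
Note: since some zeros are outside |z| ≤ r, the simplified n·log(r) form does NOT apply — only the inside zeros contribute.

I(r) ≈ 6.1738.


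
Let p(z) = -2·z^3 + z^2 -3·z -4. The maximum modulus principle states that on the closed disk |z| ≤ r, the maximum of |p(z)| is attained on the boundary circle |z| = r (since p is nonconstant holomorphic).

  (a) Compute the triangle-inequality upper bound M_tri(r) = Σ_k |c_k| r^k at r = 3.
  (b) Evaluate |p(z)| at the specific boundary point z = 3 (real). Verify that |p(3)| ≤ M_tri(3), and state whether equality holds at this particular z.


Coefficients: c_0 = -4, c_1 = -3, c_2 = 1, c_3 = -2. Radius r = 3.
Part (a). Triangle bound: M_tri(r) = Σ_k |c_k| r^k
  = |-4|·3^0 + |-3|·3^1 + |1|·3^2 + |-2|·3^3
  = 4 + 9 + 9 + 54 = 76.
This bounds M(r) := max_{|z|=r} |p(z)| from above; equality holds iff all terms c_k z^k can be made to align in phase at a single z on |z|=r.
Part (b). At z = 3 (real, on the circle |z| = r):
  p(3) = (-4)·3^0 + (-3)·3^1 + (1)·3^2 + (-2)·3^3 = -58.
  |p(3)| = 58.
Check: |p(3)| = 58 ≤ 76 = M_tri(3). ✓ Equality does not hold at z = 3 (the coefficients have mixed signs, so the terms do not all align in phase there).

M_tri(3) = 76; |p(3)| = 58; equality at z=3: no.


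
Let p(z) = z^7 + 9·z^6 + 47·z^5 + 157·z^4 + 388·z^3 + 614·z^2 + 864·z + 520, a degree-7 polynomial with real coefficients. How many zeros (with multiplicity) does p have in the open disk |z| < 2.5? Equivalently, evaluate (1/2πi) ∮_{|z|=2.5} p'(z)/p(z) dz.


The zeros of p are: (0 + 2i), (0 - 2i), -1, (-3 + 2i), (-3 - 2i), (-1 + 3i), (-1 - 3i).
Their magnitudes are: 2, 2, 1, 3.606, 3.606, 3.162, 3.162.
Zeros with |z| < R = 2.5: (0 + 2i), (0 - 2i), -1.
Count = 3.
By the argument principle, (1/2πi) ∮_{|z|=R} p'(z)/p(z) dz equals exactly this count.

Number of zeros inside |z| < 2.5: 3.


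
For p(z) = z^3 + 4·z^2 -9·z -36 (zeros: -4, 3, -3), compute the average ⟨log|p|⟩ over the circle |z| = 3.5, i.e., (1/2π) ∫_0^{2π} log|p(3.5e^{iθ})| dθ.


Zeros: -4, -3, 3; r = 3.5.
Inside |z| < r: -3, 3. Outside (|z| ≥ r): -4.
p(0) = -36, so log|p(0)| = log(36) = 3.5835.
Apply Jensen: I(r) = log|p(0)| + Σ_k log(r/|z_k|), summed over zeros inside |z| < r.
  log(r/|z_k|) for z_k = 3: log(3.5/3) = 0.1542
  log(r/|z_k|) for z_k = -3: log(3.5/3) = 0.1542
  Outside zeros (-4) contribute nothing to the Jensen sum.
Sum over inside zeros: 0.3083.
I(r) = log|p(0)| + (inside sum) = 3.5835 + 0.3083 = 3.8918.
Note: since some zeros are outside |z| ≤ r, the simplified n·log(r) form does NOT apply — only the inside zeros contribute.

I(r) ≈ 3.8918.


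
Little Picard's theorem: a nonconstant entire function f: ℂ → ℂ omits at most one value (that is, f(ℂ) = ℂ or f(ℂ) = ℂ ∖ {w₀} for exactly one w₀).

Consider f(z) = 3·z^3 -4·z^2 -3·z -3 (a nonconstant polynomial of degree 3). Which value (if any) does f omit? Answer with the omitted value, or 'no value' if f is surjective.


Little Picard bounds the complement of f(ℂ) to at most one point.
For every w ∈ ℂ, the equation p(z) − w = 0 is a nonconstant polynomial in z and hence has at least one root by the fundamental theorem of algebra. So p is surjective onto ℂ, omitting no value.

Omitted value: no value.


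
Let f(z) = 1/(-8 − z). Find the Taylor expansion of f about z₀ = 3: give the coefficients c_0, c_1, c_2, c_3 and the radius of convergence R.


Let w = z − z₀, so z = z₀ + w.
Then -8 − z = -8 − (z₀ + w) = (-8 − z₀) − w = -11 − w.
f(z) = 1/(-11 − w) = (1/(-11)) · 1/(1 − w/(-11)) = Σ_{n≥0} w^n / (-11)^(n+1).
So c_n = 1/(-11)^(n+1):
  c_0 = 1/(-11)^1 = -1/11.
  c_1 = 1/(-11)^2 = 1/121.
  c_2 = 1/(-11)^3 = -1/1331.
  c_3 = 1/(-11)^4 = 1/14641.
The series is valid for |w/d| < 1, i.e. |z − z₀| < |d|.
Radius of convergence: R = |-8 − z₀| = |-11| = 11 (distance from z₀ to the singularity z = -8).

c_0 = -1/11, c_1 = 1/121, c_2 = -1/1331, c_3 = 1/14641; R = 11.


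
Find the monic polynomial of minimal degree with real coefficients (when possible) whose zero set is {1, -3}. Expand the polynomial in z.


The polynomial is p(z) = ∏_{α ∈ S} (z − α), where S = {1, -3}.
Expanding the product yields: p(z) = z^2 + 2·z -3.
The resulting polynomial has degree 2 and real coefficients as required.

p(z) = z^2 + 2·z -3.


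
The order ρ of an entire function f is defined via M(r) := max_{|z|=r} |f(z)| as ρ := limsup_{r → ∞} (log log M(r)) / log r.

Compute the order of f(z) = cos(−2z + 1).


cos(w) is a linear combination of e^{iw} and e^{−iw} (or e^w, e^{−w} in the hyperbolic case), so |cos(w)| ≤ e^{|w|}. With w = −2z + 1, |w| ≤ 2|z| + 1 = 2r + 1 on |z| = r, giving M(r) ≤ e^{2r + 1}, so ρ ≤ 1. On a suitable ray (z = it for sin/cos; z = t for sinh/cosh, t real → ∞), |cos(−2z + 1)| grows like e^{2|t|}/2, so ρ ≥ 1. Hence ρ = 1.
Therefore ρ = 1.

Order ρ = 1.


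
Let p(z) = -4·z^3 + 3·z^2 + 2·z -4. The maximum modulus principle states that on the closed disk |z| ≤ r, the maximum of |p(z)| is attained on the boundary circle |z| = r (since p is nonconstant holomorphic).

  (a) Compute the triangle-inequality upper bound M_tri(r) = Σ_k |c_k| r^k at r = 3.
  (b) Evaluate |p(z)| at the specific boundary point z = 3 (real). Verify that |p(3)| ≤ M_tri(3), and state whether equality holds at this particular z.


Coefficients: c_0 = -4, c_1 = 2, c_2 = 3, c_3 = -4. Radius r = 3.
Part (a). Triangle bound: M_tri(r) = Σ_k |c_k| r^k
  = |-4|·3^0 + |2|·3^1 + |3|·3^2 + |-4|·3^3
  = 4 + 6 + 27 + 108 = 145.
This bounds M(r) := max_{|z|=r} |p(z)| from above; equality holds iff all terms c_k z^k can be made to align in phase at a single z on |z|=r.
Part (b). At z = 3 (real, on the circle |z| = r):
  p(3) = (-4)·3^0 + (2)·3^1 + (3)·3^2 + (-4)·3^3 = -79.
  |p(3)| = 79.
Check: |p(3)| = 79 ≤ 145 = M_tri(3). ✓ Equality does not hold at z = 3 (the coefficients have mixed signs, so the terms do not all align in phase there).

M_tri(3) = 145; |p(3)| = 79; equality at z=3: no.


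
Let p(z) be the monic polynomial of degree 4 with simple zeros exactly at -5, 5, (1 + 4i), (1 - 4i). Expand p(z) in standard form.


The polynomial is p(z) = ∏_{α ∈ S} (z − α), where S = {-5, 5, (1 + 4i), (1 - 4i)}.
Expanding the product yields: p(z) = z^4 -2·z^3 -8·z^2 + 50·z -425.
Note conjugate pairs combine to real quadratics: (z − (1+4i))(z − (1−4i)) = z² − 2z + 17.
The resulting polynomial has degree 4 and real coefficients as required.

p(z) = z^4 -2·z^3 -8·z^2 + 50·z -425.


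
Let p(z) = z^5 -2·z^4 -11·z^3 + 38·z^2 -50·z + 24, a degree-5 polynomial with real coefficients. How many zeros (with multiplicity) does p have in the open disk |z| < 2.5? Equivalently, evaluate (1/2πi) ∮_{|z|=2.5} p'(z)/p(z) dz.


The zeros of p are: (1 + 1i), (1 - 1i), 1, -4, 3.
Their magnitudes are: 1.414, 1.414, 1, 4, 3.
Zeros with |z| < R = 2.5: (1 + 1i), (1 - 1i), 1.
Count = 3.
By the argument principle, (1/2πi) ∮_{|z|=R} p'(z)/p(z) dz equals exactly this count.

Number of zeros inside |z| < 2.5: 3.


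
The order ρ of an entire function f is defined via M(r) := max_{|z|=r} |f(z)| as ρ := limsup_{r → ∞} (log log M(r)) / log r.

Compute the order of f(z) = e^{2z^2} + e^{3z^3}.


Each summand is entire of order 2 and 3 respectively (as in the single-exponential case). The order of a sum is at most the max of the orders, so ρ ≤ 3. For the lower bound: on |z|=r choose arg z so that 3z^3 is real positive; then |e^{3z^3}| = e^{3r^3} while |e^{2z^2}| ≤ e^{2r^2} = o(e^{3r^3}). So |f| ≥ e^{3r^3}(1 − o(1)) and ρ ≥ 3. Hence ρ = max(2, 3) = 3.
Therefore ρ = 3.

Order ρ = 3.


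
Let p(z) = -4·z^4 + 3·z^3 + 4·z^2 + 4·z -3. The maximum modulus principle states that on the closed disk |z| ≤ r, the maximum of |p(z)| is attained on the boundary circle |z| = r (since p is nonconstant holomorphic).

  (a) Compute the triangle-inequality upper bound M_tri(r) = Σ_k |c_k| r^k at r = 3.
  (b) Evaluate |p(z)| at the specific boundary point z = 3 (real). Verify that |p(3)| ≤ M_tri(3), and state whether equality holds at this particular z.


Coefficients: c_0 = -3, c_1 = 4, c_2 = 4, c_3 = 3, c_4 = -4. Radius r = 3.
Part (a). Triangle bound: M_tri(r) = Σ_k |c_k| r^k
  = |-3|·3^0 + |4|·3^1 + |4|·3^2 + |3|·3^3 + |-4|·3^4
  = 3 + 12 + 36 + 81 + 324 = 456.
This bounds M(r) := max_{|z|=r} |p(z)| from above; equality holds iff all terms c_k z^k can be made to align in phase at a single z on |z|=r.
Part (b). At z = 3 (real, on the circle |z| = r):
  p(3) = (-3)·3^0 + (4)·3^1 + (4)·3^2 + (3)·3^3 + (-4)·3^4 = -198.
  |p(3)| = 198.
Check: |p(3)| = 198 ≤ 456 = M_tri(3). ✓ Equality does not hold at z = 3 (the coefficients have mixed signs, so the terms do not all align in phase there).

M_tri(3) = 456; |p(3)| = 198; equality at z=3: no.


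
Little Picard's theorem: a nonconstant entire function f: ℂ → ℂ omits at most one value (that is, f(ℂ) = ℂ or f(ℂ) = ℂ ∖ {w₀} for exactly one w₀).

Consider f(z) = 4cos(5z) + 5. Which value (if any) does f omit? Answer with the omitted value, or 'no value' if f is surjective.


Little Picard bounds the complement of f(ℂ) to at most one point.
cos is entire and surjective onto ℂ: for every w ∈ ℂ, cos(ζ) = w has a solution ζ ∈ ℂ (e.g., via the complex inverse arccos). With ζ = 5z this gives z = ζ/(5). Then 4·cos(5z) takes every value in 4·ℂ = ℂ, and adding 5 is a bijection of ℂ. So f is surjective and omits no value. (Note: only on the real line is cos bounded by [−1, 1].)

Omitted value: no value.


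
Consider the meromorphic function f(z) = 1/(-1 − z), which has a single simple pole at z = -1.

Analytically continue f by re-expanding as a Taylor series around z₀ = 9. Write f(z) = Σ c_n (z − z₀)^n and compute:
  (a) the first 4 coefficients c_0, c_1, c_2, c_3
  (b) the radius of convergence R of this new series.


Let w = z − z₀, so z = z₀ + w.
Then -1 − z = -1 − (z₀ + w) = (-1 − z₀) − w = -10 − w.
f(z) = 1/(-10 − w) = (1/(-10)) · 1/(1 − w/(-10)) = Σ_{n≥0} w^n / (-10)^(n+1).
So c_n = 1/(-10)^(n+1):
  c_0 = 1/(-10)^1 = -1/10.
  c_1 = 1/(-10)^2 = 1/100.
  c_2 = 1/(-10)^3 = -1/1000.
  c_3 = 1/(-10)^4 = 1/10000.
The series is valid for |w/d| < 1, i.e. |z − z₀| < |d|.
Radius of convergence: R = |-1 − z₀| = |-10| = 10 (distance from z₀ to the singularity z = -1).

c_0 = -1/10, c_1 = 1/100, c_2 = -1/1000, c_3 = 1/10000; R = 10.


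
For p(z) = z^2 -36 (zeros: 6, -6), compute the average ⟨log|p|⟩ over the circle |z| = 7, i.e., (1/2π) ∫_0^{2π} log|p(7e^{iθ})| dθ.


Zeros: -6, 6; r = 7.
Inside |z| < r: -6, 6. Outside (|z| ≥ r): ∅.
p(0) = -36, so log|p(0)| = log(36) = 3.5835.
Apply Jensen: I(r) = log|p(0)| + Σ_k log(r/|z_k|), summed over zeros inside |z| < r.
  log(r/|z_k|) for z_k = 6: log(7/6) = 0.1542
  log(r/|z_k|) for z_k = -6: log(7/6) = 0.1542
Sum over inside zeros: 0.3083.
I(r) = log|p(0)| + (inside sum) = 3.5835 + 0.3083 = 3.8918.
Closed form (all zeros inside, monic): I(r) = n·log(r) = 2·log(7) = 3.8918. ✓

I(r) ≈ 3.8918.


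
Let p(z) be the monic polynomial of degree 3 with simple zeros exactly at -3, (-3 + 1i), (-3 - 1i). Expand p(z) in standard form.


The polynomial is p(z) = ∏_{α ∈ S} (z − α), where S = {-3, (-3 + 1i), (-3 - 1i)}.
Expanding the product yields: p(z) = z^3 + 9·z^2 + 28·z + 30.
Note conjugate pairs combine to real quadratics: (z − (-3+1i))(z − (-3−1i)) = z² + 6z + 10.
The resulting polynomial has degree 3 and real coefficients as required.

p(z) = z^3 + 9·z^2 + 28·z + 30.


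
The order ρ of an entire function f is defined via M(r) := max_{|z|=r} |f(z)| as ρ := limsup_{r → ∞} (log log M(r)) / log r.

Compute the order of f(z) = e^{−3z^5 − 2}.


|e^{−3z^5 − 2}| = e^{Re(-3·z^5) + -2} ≤ e^{3|z|^5 + -2} = e^{3r^5 + -2} on |z| = r, so ρ ≤ 5. Choosing z on |z|=r so that -3·z^5 is real positive (always possible by picking arg z appropriately) gives |f(z)| = e^{3r^5 + -2}, matching the bound. The additive constant -2 does not affect log log M(r) ~ 5·log r. Hence ρ = 5.
Therefore ρ = 5.

Order ρ = 5.


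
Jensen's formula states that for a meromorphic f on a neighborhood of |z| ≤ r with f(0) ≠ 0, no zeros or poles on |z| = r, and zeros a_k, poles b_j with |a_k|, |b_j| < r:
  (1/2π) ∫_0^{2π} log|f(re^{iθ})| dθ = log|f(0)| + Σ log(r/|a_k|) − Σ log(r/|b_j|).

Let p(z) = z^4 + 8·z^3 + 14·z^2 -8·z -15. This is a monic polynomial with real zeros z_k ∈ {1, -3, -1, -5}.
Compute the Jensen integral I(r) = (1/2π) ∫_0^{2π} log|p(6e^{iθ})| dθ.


Zeros: -5, -3, -1, 1; r = 6.
Inside |z| < r: -5, -3, -1, 1. Outside (|z| ≥ r): ∅.
p(0) = -15, so log|p(0)| = log(15) = 2.7081.
Apply Jensen: I(r) = log|p(0)| + Σ_k log(r/|z_k|), summed over zeros inside |z| < r.
  log(r/|z_k|) for z_k = 1: log(6/1) = 1.7918
  log(r/|z_k|) for z_k = -3: log(6/3) = 0.6931
  log(r/|z_k|) for z_k = -1: log(6/1) = 1.7918
  log(r/|z_k|) for z_k = -5: log(6/5) = 0.1823
Sum over inside zeros: 4.4590.
I(r) = log|p(0)| + (inside sum) = 2.7081 + 4.4590 = 7.1670.
Closed form (all zeros inside, monic): I(r) = n·log(r) = 4·log(6) = 7.1670. ✓

I(r) ≈ 7.1670.


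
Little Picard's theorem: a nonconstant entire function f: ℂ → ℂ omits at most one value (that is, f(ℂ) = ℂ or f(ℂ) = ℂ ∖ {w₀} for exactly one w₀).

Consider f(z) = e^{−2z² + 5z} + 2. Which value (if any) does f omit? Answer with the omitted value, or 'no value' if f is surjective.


Little Picard bounds the complement of f(ℂ) to at most one point.
The exponent g(z) = −2z² + 5z is a nonconstant polynomial, hence surjective onto ℂ. So e^{g(z)} takes every value in {e^w : w ∈ ℂ} = ℂ ∖ {0}. Adding 2 shifts the range to ℂ ∖ {2}. f omits exactly 2.

Omitted value: 2.


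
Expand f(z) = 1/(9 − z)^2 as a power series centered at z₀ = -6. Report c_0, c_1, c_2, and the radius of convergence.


Let w = z − z₀, so z = z₀ + w.
Then 9 − z = 9 − (z₀ + w) = (9 − z₀) − w = 15 − w.
f(z) = 1/(15 − w)^2 = (1/(15)^2) · (1 − w/(15))^{−2}.
By the binomial series (1−u)^{−2} = Σ_{n≥0} C(n+1, 1) u^n for |u|<1, with u = w/(15):
  c_n = C(n+1, 1) / (15)^(n+2).
  c_0 = 1/(15)^2 = 1/225.
  c_1 = 2/(15)^3 = 2/3375.
  c_2 = 3/(15)^4 = 1/16875.
The series is valid for |w/d| < 1, i.e. |z − z₀| < |d|.
Radius of convergence: R = |9 − z₀| = |15| = 15 (distance from z₀ to the singularity z = 9).

c_0 = 1/225, c_1 = 2/3375, c_2 = 1/16875; R = 15.


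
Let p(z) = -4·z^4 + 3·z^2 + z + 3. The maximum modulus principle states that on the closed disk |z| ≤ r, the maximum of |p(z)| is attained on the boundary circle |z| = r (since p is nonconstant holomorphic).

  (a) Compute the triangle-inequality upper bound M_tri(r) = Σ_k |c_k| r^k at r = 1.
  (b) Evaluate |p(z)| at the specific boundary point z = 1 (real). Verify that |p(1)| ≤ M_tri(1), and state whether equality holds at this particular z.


Coefficients: c_0 = 3, c_1 = 1, c_2 = 3, c_3 = 0, c_4 = -4. Radius r = 1.
Part (a). Triangle bound: M_tri(r) = Σ_k |c_k| r^k
  = |3|·1^0 + |1|·1^1 + |3|·1^2 + |0|·1^3 + |-4|·1^4
  = 3 + 1 + 3 + 0 + 4 = 11.
This bounds M(r) := max_{|z|=r} |p(z)| from above; equality holds iff all terms c_k z^k can be made to align in phase at a single z on |z|=r.
Part (b). At z = 1 (real, on the circle |z| = r):
  p(1) = (3)·1^0 + (1)·1^1 + (3)·1^2 + (0)·1^3 + (-4)·1^4 = 3.
  |p(1)| = 3.
Check: |p(1)| = 3 ≤ 11 = M_tri(1). ✓ Equality does not hold at z = 1 (the coefficients have mixed signs, so the terms do not all align in phase there).

M_tri(1) = 11; |p(1)| = 3; equality at z=1: no.


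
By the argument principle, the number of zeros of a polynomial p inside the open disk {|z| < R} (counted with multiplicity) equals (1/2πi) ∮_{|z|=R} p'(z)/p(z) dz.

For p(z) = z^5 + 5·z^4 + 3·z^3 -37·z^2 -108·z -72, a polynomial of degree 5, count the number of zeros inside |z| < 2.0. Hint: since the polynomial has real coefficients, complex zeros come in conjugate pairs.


The zeros of p are: -3, -1, 3, (-2 + 2i), (-2 - 2i).
Their magnitudes are: 3, 1, 3, 2.828, 2.828.
Zeros with |z| < R = 2.0: -1.
Count = 1.
By the argument principle, (1/2πi) ∮_{|z|=R} p'(z)/p(z) dz equals exactly this count.

Number of zeros inside |z| < 2.0: 1.


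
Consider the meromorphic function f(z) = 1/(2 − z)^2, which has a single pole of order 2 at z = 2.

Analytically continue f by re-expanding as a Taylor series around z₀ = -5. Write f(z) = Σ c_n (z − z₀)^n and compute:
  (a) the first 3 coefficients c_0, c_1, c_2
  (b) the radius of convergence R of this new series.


Let w = z − z₀, so z = z₀ + w.
Then 2 − z = 2 − (z₀ + w) = (2 − z₀) − w = 7 − w.
f(z) = 1/(7 − w)^2 = (1/(7)^2) · (1 − w/(7))^{−2}.
By the binomial series (1−u)^{−2} = Σ_{n≥0} C(n+1, 1) u^n for |u|<1, with u = w/(7):
  c_n = C(n+1, 1) / (7)^(n+2).
  c_0 = 1/(7)^2 = 1/49.
  c_1 = 2/(7)^3 = 2/343.
  c_2 = 3/(7)^4 = 3/2401.
The series is valid for |w/d| < 1, i.e. |z − z₀| < |d|.
Radius of convergence: R = |2 − z₀| = |7| = 7 (distance from z₀ to the singularity z = 2).

c_0 = 1/49, c_1 = 2/343, c_2 = 3/2401; R = 7.


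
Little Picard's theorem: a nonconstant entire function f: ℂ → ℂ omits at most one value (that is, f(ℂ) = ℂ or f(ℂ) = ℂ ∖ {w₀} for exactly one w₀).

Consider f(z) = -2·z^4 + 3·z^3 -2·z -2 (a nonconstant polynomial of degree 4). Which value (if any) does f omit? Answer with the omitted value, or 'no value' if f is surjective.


Little Picard bounds the complement of f(ℂ) to at most one point.
For every w ∈ ℂ, the equation p(z) − w = 0 is a nonconstant polynomial in z and hence has at least one root by the fundamental theorem of algebra. So p is surjective onto ℂ, omitting no value.

Omitted value: no value.


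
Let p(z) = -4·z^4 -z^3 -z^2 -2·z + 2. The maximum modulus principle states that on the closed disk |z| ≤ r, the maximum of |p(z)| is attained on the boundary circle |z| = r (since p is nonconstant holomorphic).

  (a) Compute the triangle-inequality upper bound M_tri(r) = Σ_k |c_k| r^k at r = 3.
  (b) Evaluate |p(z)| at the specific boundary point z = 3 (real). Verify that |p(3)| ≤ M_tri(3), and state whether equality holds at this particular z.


Coefficients: c_0 = 2, c_1 = -2, c_2 = -1, c_3 = -1, c_4 = -4. Radius r = 3.
Part (a). Triangle bound: M_tri(r) = Σ_k |c_k| r^k
  = |2|·3^0 + |-2|·3^1 + |-1|·3^2 + |-1|·3^3 + |-4|·3^4
  = 2 + 6 + 9 + 27 + 324 = 368.
This bounds M(r) := max_{|z|=r} |p(z)| from above; equality holds iff all terms c_k z^k can be made to align in phase at a single z on |z|=r.
Part (b). At z = 3 (real, on the circle |z| = r):
  p(3) = (2)·3^0 + (-2)·3^1 + (-1)·3^2 + (-1)·3^3 + (-4)·3^4 = -364.
  |p(3)| = 364.
Check: |p(3)| = 364 ≤ 368 = M_tri(3). ✓ Equality does not hold at z = 3 (the coefficients have mixed signs, so the terms do not all align in phase there).

M_tri(3) = 368; |p(3)| = 364; equality at z=3: no.


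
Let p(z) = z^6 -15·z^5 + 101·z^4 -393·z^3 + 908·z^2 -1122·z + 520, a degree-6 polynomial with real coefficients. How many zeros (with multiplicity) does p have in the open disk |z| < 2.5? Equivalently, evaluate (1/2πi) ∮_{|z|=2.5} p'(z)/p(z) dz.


The zeros of p are: 4, (2 + 3i), (2 - 3i), (3 + 1i), (3 - 1i), 1.
Their magnitudes are: 4, 3.606, 3.606, 3.162, 3.162, 1.
Zeros with |z| < R = 2.5: 1.
Count = 1.
By the argument principle, (1/2πi) ∮_{|z|=R} p'(z)/p(z) dz equals exactly this count.

Number of zeros inside |z| < 2.5: 1.


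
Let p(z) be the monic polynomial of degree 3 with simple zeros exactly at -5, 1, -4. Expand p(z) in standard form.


The polynomial is p(z) = ∏_{α ∈ S} (z − α), where S = {-5, 1, -4}.
Expanding the product yields: p(z) = z^3 + 8·z^2 + 11·z -20.
The resulting polynomial has degree 3 and real coefficients as required.

p(z) = z^3 + 8·z^2 + 11·z -20.


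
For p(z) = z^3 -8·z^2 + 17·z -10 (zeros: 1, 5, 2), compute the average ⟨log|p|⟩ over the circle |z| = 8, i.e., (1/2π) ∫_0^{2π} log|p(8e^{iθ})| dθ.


Zeros: 1, 2, 5; r = 8.
Inside |z| < r: 1, 2, 5. Outside (|z| ≥ r): ∅.
p(0) = -10, so log|p(0)| = log(10) = 2.3026.
Apply Jensen: I(r) = log|p(0)| + Σ_k log(r/|z_k|), summed over zeros inside |z| < r.
  log(r/|z_k|) for z_k = 1: log(8/1) = 2.0794
  log(r/|z_k|) for z_k = 5: log(8/5) = 0.4700
  log(r/|z_k|) for z_k = 2: log(8/2) = 1.3863
Sum over inside zeros: 3.9357.
I(r) = log|p(0)| + (inside sum) = 2.3026 + 3.9357 = 6.2383.
Closed form (all zeros inside, monic): I(r) = n·log(r) = 3·log(8) = 6.2383. ✓

I(r) ≈ 6.2383.


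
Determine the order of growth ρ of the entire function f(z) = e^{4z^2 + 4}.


|e^{4z^2 + 4}| = e^{Re(4·z^2) + 4} ≤ e^{4|z|^2 + 4} = e^{4r^2 + 4} on |z| = r, so ρ ≤ 2. Choosing z on |z|=r so that 4·z^2 is real positive (always possible by picking arg z appropriately) gives |f(z)| = e^{4r^2 + 4}, matching the bound. The additive constant 4 does not affect log log M(r) ~ 2·log r. Hence ρ = 2.
Therefore ρ = 2.

Order ρ = 2.


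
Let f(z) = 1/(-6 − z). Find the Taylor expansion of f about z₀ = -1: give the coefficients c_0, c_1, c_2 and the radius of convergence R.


Let w = z − z₀, so z = z₀ + w.
Then -6 − z = -6 − (z₀ + w) = (-6 − z₀) − w = -5 − w.
f(z) = 1/(-5 − w) = (1/(-5)) · 1/(1 − w/(-5)) = Σ_{n≥0} w^n / (-5)^(n+1).
So c_n = 1/(-5)^(n+1):
  c_0 = 1/(-5)^1 = -1/5.
  c_1 = 1/(-5)^2 = 1/25.
  c_2 = 1/(-5)^3 = -1/125.
The series is valid for |w/d| < 1, i.e. |z − z₀| < |d|.
Radius of convergence: R = |-6 − z₀| = |-5| = 5 (distance from z₀ to the singularity z = -6).

c_0 = -1/5, c_1 = 1/25, c_2 = -1/125; R = 5.


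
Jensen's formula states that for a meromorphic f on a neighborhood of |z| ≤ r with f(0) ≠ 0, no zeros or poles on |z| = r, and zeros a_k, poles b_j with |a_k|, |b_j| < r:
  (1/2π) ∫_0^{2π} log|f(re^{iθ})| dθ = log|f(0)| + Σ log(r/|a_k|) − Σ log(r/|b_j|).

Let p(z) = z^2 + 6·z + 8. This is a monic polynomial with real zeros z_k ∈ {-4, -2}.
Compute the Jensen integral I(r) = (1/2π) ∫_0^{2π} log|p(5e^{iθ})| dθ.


Zeros: -4, -2; r = 5.
Inside |z| < r: -4, -2. Outside (|z| ≥ r): ∅.
p(0) = 8, so log|p(0)| = log(8) = 2.0794.
Apply Jensen: I(r) = log|p(0)| + Σ_k log(r/|z_k|), summed over zeros inside |z| < r.
  log(r/|z_k|) for z_k = -4: log(5/4) = 0.2231
  log(r/|z_k|) for z_k = -2: log(5/2) = 0.9163
Sum over inside zeros: 1.1394.
I(r) = log|p(0)| + (inside sum) = 2.0794 + 1.1394 = 3.2189.
Closed form (all zeros inside, monic): I(r) = n·log(r) = 2·log(5) = 3.2189. ✓

I(r) ≈ 3.2189.


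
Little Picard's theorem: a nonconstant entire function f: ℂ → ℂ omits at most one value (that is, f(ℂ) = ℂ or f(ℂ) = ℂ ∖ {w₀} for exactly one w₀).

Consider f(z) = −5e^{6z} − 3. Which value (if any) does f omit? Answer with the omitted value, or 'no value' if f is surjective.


Little Picard bounds the complement of f(ℂ) to at most one point.
e^{6z} is never zero on ℂ, so -5·e^{6z} takes every value in ℂ ∖ {0}. Adding -3 shifts the range to ℂ ∖ {-3}. Thus f omits exactly the value -3.

Omitted value: -3.


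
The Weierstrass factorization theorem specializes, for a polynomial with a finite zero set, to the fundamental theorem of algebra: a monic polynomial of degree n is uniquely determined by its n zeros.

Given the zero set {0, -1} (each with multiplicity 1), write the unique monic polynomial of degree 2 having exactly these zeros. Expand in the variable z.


The polynomial is p(z) = ∏_{α ∈ S} (z − α), where S = {0, -1}.
Expanding the product yields: p(z) = z^2 + z.
The resulting polynomial has degree 2 and real coefficients as required.

p(z) = z^2 + z.
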